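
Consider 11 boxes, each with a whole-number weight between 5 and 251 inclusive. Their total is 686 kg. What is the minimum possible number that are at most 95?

5

If only k of them are at most 95, the other 11 − k are at least 96, so the total is at least (11 − k)·96 + k·5.
This is ≤ 686, so (11 − k)·96 + 5k ≤ 686, which gives k ≥ 5.
Exactly 5 works: 5 values at 5 and 6 at 96 total 601; raise one of the low values by 85 (still ≤ 95) to hit 686.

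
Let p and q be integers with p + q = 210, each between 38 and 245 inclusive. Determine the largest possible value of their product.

11025

For a fixed sum, the product pq is largest when p and q are as close as possible.
Taking p = 105 and q = 105 (both in [38, 245]) gives pq = 11025.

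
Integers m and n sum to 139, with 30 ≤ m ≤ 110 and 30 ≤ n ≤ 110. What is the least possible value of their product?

3270

For a fixed sum, mn is smallest when m and n are as far apart as possible.
The extreme feasible split is m = 30, n = 109, giving mn = 3270.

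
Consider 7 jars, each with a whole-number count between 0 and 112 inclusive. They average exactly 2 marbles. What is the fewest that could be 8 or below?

6

The total is 7 × 2 = 14.
Each value above 8 is at least 9, contributing at least 9 − 0 = 9 above the floor 0.
The sum exceeds the floor total 0 by 14, so at most ⌊14/9⌋ = 1 exceed 8, and at least 6 are ≤ 8.
Exactly 6 works: 6 values at 0 and 1 at 9 total 9; raise one of the low values by 5 (still ≤ 8) to hit 14.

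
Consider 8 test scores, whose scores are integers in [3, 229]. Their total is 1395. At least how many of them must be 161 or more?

Each value short of 161 is at most 160, costing at least 229 − 160 = 69 against the maximum total of 1832.
We can afford to lose at most 1832 − 1395 = 437, so at most ⌊437/69⌋ = 6 fall short, and at least 2 are ≥ 161.
Exactly 2 works: 2 values at 229 and 6 at 160 total 1418; lower one of the high values by 23 (still ≥ 161) to hit 1395.

2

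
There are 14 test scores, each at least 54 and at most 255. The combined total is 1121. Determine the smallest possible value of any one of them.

54

Minimizing one value means maximizing the remaining 13.
The other 13 can take up 13 × 255 = 3315 ≥ 1121 − 54, so one score can sit at its floor of 54.
Achievable: one at 54 and the other 13 totalling 1067, which fits since 13 × 54 ≤ 1067 ≤ 13 × 255.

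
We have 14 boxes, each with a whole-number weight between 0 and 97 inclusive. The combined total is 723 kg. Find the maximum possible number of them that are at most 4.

6

Suppose k of them are at most 4. Those contribute at most 4 each and the rest at most 97 each.
So the total is at most 4k + 97(14 − k) = 1358 − 93k. This must still be ≥ 723, so k ≤ 6.
k = 6 is achieved by 6 values at 4 and 8 at 97, total 800; lower one of the 97's by 77 (still > 4) to reach 723.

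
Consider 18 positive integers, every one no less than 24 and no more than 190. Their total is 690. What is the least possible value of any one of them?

To make one integer as small as possible, make the other 17 as large as possible.
The other 17 can take up 17 × 190 = 3230 ≥ 690 − 24, so one integer can sit at its floor of 24.
Achievable: one at 24 and the other 17 totalling 666, which fits since 17 × 24 ≤ 666 ≤ 17 × 190.

24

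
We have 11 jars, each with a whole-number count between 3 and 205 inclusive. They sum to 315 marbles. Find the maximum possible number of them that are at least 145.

If k of the values are ≥ 145, the total is ≥ 145k + 3(11 − k).
Setting 145k + 3(11 − k) ≤ 315 gives 142k ≤ 282, so k ≤ 1.
k = 1 is achieved by 1 value at 145 and 10 at 3, total 175; add 140 to one value (staying below 145) to reach 315.

1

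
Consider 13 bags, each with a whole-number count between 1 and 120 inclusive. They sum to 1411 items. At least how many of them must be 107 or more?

3

Each value short of 107 is at most 106, costing at least 120 − 106 = 14 against the maximum total of 1560.
We can afford to lose at most 1560 − 1411 = 149, so at most ⌊149/14⌋ = 10 fall short, and at least 3 are ≥ 107.
Exactly 3 works: 3 values at 120 and 10 at 106 total 1420; lower one of the high values by 9 (still ≥ 107) to hit 1411.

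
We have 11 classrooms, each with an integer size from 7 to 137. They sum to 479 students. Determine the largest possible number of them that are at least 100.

With k values at 100 or above and the rest at least 7, the sum is at least 77 + 93k.
Since the sum is 479, we need 93k ≤ 402, i.e. k ≤ 4.
k = 4 is achieved by 4 values at 100 and 7 at 7, total 449; add 30 to one value (staying below 100) to reach 479.

4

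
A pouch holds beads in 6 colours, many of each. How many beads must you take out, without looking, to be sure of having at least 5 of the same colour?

25

In the worst case you draw 4 of each of the 6 colours: 6 × 4 = 24.
One more forces 5 of some colour, so 24 + 1 = 25.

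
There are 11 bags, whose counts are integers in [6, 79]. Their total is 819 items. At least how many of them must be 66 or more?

8

Suppose at most 11 − j of them reach 66; then j values are ≤ 65 and the rest ≤ 79.
The total is then ≤ 65·j + 79·(11 − j) = 869 − 14j. For this to be ≥ 819 we need j ≤ 3, so at least 11 − 3 = 8 must reach 66.
Exactly 8 works: 8 values at 79 and 3 at 65 total 827; lower one of the high values by 8 (still ≥ 66) to hit 819.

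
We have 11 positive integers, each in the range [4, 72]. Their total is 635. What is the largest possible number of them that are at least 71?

Suppose k of them are at least 71. Those contribute at least 71 each and the other 11 − k at least 4 each.
So the total is at least 71k + 4(11 − k) = 44 + 67k. This must be ≤ 635, giving k ≤ 8.
k = 8 is achieved by 8 values at 71 and 3 at 4, total 580; add 55 to one value (staying below 71) to reach 635.

8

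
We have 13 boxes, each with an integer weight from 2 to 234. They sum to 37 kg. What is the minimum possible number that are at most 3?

8

If only k of them are at most 3, the other 13 − k are at least 4, so the total is at least (13 − k)·4 + k·2.
This is ≤ 37, so (13 − k)·4 + 2k ≤ 37, which gives k ≥ 8.
Exactly 8 works: 8 values at 2 and 5 at 4 total 36; raise one of the low values by 1 (still ≤ 3) to hit 37.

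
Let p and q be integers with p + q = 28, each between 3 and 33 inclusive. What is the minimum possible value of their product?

For a fixed sum, pq is smallest when p and q are as far apart as possible.
The extreme feasible split is p = 3, q = 25, giving pq = 75.

75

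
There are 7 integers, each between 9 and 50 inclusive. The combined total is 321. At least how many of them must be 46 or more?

2

If only k of them are at least 46, the other 7 − k are at most 45, so the total is at most k·50 + (7 − k)·45.
This must reach 321, so k·50 + (7 − k)·45 ≥ 321, giving k ≥ 2.
Exactly 2 works: 2 values at 50 and 5 at 45 total 325; lower one of the high values by 4 (still ≥ 46) to hit 321.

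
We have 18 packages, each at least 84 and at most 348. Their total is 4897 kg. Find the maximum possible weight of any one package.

348

Maximizing one value means minimizing the remaining 17.
The other 17 contribute at least 17 × 84 = 1428, leaving at most 4897 − 1428 = 3469.
But each package is capped at 348, so the maximum is 348.
Achievable: one at 348 and the other 17 totalling 4549, which fits since 17 × 84 ≤ 4549 ≤ 17 × 348.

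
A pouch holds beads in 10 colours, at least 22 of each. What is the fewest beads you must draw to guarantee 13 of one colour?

You could draw 12 of every colour without reaching 13 of any — 120 in all.
One more forces 13 of some colour, so 120 + 1 = 121.

121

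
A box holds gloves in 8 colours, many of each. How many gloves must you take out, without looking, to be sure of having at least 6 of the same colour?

In the worst case you draw 5 of each of the 8 colours: 8 × 5 = 40.
One more forces 6 of some colour, so 40 + 1 = 41.

41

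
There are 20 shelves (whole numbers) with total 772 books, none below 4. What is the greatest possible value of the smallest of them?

The 20 values sum to 772, so their minimum is at most ⌊772/20⌋ = 38.
Taking 8 copies of 38 and 12 copies of 39 gives exactly 772, so 38 is attained.

38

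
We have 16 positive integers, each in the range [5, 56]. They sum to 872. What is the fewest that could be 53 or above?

10

Each value short of 53 is at most 52, costing at least 56 − 52 = 4 against the maximum total of 896.
We can afford to lose at most 896 − 872 = 24, so at most ⌊24/4⌋ = 6 fall short, and at least 10 are ≥ 53.
Exactly 10 works: 10 values at 56 and 6 at 52 total 872.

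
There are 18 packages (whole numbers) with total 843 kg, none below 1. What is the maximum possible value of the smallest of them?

The 18 values sum to 843, so their minimum is at most ⌊843/18⌋ = 46.
Taking 3 copies of 46 and 15 copies of 47 gives exactly 843, so 46 is attained.

46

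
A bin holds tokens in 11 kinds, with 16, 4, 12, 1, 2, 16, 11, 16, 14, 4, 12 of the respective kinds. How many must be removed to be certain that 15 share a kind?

103

In the worst case you take as many as possible of each kind without reaching 15: 14 + 4 + 12 + 1 + 2 + 14 + 11 + 14 + 14 + 4 + 12 = 102.
The next one must give 15 of some kind, so 102 + 1 = 103.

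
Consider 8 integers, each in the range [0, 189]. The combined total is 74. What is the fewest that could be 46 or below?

7

Each value above 46 is at least 47, contributing at least 47 − 0 = 47 above the floor 0.
The sum exceeds the floor total 0 by 74, so at most ⌊74/47⌋ = 1 exceed 46, and at least 7 are ≤ 46.
Exactly 7 works: 7 values at 0 and 1 at 47 total 47; raise one of the low values by 27 (still ≤ 46) to hit 74.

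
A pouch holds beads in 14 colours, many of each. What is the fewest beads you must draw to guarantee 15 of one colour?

197

In the worst case you draw 14 of each of the 14 colours: 14 × 14 = 196.
One more forces 15 of some colour, so 196 + 1 = 197.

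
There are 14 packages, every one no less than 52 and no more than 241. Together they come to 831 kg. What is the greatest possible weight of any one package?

155

Maximizing one value means minimizing the remaining 13.
The other 13 contribute at least 13 × 52 = 676, leaving at most 831 − 676 = 155.
Since 155 ≤ 241, this is achievable: one at 155 and 13 at 52.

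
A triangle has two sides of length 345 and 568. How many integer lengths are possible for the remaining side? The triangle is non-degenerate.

The triangle inequality gives |345 − 568| < c < 345 + 568, i.e. 223 < c < 913.
So c can be any integer from 224 to 912: 689 values.

689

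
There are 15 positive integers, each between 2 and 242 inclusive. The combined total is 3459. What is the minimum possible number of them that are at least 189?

12

If only k of them are at least 189, the other 15 − k are at most 188, so the total is at most k·242 + (15 − k)·188.
This must reach 3459, so k·242 + (15 − k)·188 ≥ 3459, giving k ≥ 12.
Exactly 12 works: 12 values at 242 and 3 at 188 total 3468; lower one of the high values by 9 (still ≥ 189) to hit 3459.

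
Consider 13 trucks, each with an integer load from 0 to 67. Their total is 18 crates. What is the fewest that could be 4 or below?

10

Each value above 4 is at least 5, contributing at least 5 − 0 = 5 above the floor 0.
The sum exceeds the floor total 0 by 18, so at most ⌊18/5⌋ = 3 exceed 4, and at least 10 are ≤ 4.
Exactly 10 works: 10 values at 0 and 3 at 5 total 15; raise one of the low values by 3 (still ≤ 4) to hit 18.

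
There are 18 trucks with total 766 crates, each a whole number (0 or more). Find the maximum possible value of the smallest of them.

42

If every one of the 18 were at least 43, the total would be at least 18 × 43 = 774 > 766.
Achievable: 8 of them at 42 and 10 at 43 total 766.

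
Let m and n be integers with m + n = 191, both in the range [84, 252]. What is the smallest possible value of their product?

8988

For a fixed sum, mn is smallest when m and n are as far apart as possible.
At the endpoint m = 84, n = 191 − 84 = 107, so mn = 84 × 107 = 8988.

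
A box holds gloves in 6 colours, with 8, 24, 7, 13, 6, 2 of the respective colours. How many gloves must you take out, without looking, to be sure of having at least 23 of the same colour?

59

In the worst case you take as many as possible of each colour without reaching 23: 8 + 22 + 7 + 13 + 6 + 2 = 58.
The next one must give 23 of some colour, so 58 + 1 = 59.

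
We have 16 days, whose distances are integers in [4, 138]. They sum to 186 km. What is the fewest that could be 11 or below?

1

If only k of them are at most 11, the other 16 − k are at least 12, so the total is at least (16 − k)·12 + k·4.
This is ≤ 186, so (16 − k)·12 + 4k ≤ 186, which gives k ≥ 1.
Exactly 1 works: 1 value at 4 and 15 at 12 total 184; raise one of the low values by 2 (still ≤ 11) to hit 186.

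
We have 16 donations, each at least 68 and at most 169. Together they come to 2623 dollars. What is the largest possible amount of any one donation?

169

To make one donation as large as possible, make the other 15 as small as possible.
The other 15 contribute at least 15 × 68 = 1020, leaving at most 2623 − 1020 = 1603.
But each donation is capped at 169, so the maximum is 169.
Achievable: one at 169 and the other 15 totalling 2454, which fits since 15 × 68 ≤ 2454 ≤ 15 × 169.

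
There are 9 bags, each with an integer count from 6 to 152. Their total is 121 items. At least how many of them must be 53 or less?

8

Let j be the number exceeding 53. Then the total is ≥ 54·j + 6·(9 − j) = 54 + 48j.
So 48j ≤ 67 and j ≤ 1; hence at least 9 − 1 = 8 are ≤ 53.
Exactly 8 works: 8 values at 6 and 1 at 54 total 102; raise one of the low values by 19 (still ≤ 53) to hit 121.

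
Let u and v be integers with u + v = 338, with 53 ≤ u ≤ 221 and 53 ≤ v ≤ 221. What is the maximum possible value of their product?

uv = u(338 − u) is maximized when u is as near 338/2 as the bounds allow.
Taking u = 169 and v = 169 (both in [53, 221]) gives uv = 28561.

28561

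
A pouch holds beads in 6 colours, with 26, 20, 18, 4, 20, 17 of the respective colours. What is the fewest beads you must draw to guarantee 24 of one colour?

103

In the worst case you take as many as possible of each colour without reaching 24: 23 + 20 + 18 + 4 + 20 + 17 = 102.
The next one must give 24 of some colour, so 102 + 1 = 103.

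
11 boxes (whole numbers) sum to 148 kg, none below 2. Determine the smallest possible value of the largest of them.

The 11 values sum to 148, so their maximum is at least ⌈148/11⌉ = 14.
Taking 6 copies of 13 and 5 copies of 14 gives exactly 148, so 14 is attained.

14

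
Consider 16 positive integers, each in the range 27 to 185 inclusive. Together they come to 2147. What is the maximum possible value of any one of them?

Maximizing one value means minimizing the remaining 15.
The other 15 contribute at least 15 × 27 = 405, leaving at most 2147 − 405 = 1742.
But each integer is capped at 185, so the maximum is 185.
Achievable: one at 185 and the other 15 totalling 1962, which fits since 15 × 27 ≤ 1962 ≤ 15 × 185.

185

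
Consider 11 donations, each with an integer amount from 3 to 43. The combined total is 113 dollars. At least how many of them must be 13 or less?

Each value above 13 is at least 14, contributing at least 14 − 3 = 11 above the floor 3.
The sum exceeds the floor total 33 by 80, so at most ⌊80/11⌋ = 7 exceed 13, and at least 4 are ≤ 13.
Exactly 4 works: 4 values at 3 and 7 at 14 total 110; raise one of the low values by 3 (still ≤ 13) to hit 113.

4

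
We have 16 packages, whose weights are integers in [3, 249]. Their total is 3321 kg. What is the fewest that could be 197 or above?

Suppose at most 16 − j of them reach 197; then j values are ≤ 196 and the rest ≤ 249.
The total is then ≤ 196·j + 249·(16 − j) = 3984 − 53j. For this to be ≥ 3321 we need j ≤ 12, so at least 16 − 12 = 4 must reach 197.
Exactly 4 works: 4 values at 249 and 12 at 196 total 3348; lower one of the high values by 27 (still ≥ 197) to hit 3321.

4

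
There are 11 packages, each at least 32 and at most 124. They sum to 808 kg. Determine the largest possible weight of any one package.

124

To make one package as large as possible, make the other 10 as small as possible.
The other 10 contribute at least 10 × 32 = 320, leaving at most 808 − 320 = 488.
But each package is capped at 124, so the maximum is 124.
Achievable: one at 124 and the other 10 totalling 684, which fits since 10 × 32 ≤ 684 ≤ 10 × 124.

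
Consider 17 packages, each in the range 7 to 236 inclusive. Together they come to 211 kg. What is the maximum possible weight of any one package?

99

To make one package as large as possible, make the other 16 as small as possible.
The other 16 contribute at least 16 × 7 = 112, leaving at most 211 − 112 = 99.
Since 99 ≤ 236, this is achievable: one at 99 and 16 at 7.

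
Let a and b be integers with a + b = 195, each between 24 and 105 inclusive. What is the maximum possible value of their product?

9506

With a + b fixed, ab peaks when the two are closest together.
Taking a = 97 and b = 98 (both in [24, 105]) gives ab = 9506.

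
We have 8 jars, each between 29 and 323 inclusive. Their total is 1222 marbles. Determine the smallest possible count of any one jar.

To make one jar as small as possible, make the other 7 as large as possible.
The other 7 can take up 7 × 323 = 2261 ≥ 1222 − 29, so one jar can sit at its floor of 29.
Achievable: one at 29 and the other 7 totalling 1193, which fits since 7 × 29 ≤ 1193 ≤ 7 × 323.

29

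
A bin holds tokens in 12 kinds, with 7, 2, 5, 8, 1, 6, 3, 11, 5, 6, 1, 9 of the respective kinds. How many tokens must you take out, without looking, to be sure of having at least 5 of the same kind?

In the worst case you take as many as possible of each kind without reaching 5: 4 + 2 + 4 + 4 + 1 + 4 + 3 + 4 + 4 + 4 + 1 + 4 = 39.
The next one must give 5 of some kind, so 39 + 1 = 40.

40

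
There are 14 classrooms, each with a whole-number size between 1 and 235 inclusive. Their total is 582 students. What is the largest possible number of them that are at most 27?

Each value at 27 or below falls at least 235 − 27 = 208 short of the ceiling 235.
The ceiling total is 14 × 235 = 3290, and we need 582, so at most ⌊(3290 − 582)/208⌋ = 13 can be that low.
k = 13 is achieved by 13 values at 27 and 1 at 235, total 586; lower one of the 235's by 4 (still > 27) to reach 582.

13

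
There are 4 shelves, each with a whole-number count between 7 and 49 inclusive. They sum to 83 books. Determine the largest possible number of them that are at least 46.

1

If k of the values are ≥ 46, the total is ≥ 46k + 7(4 − k).
Setting 46k + 7(4 − k) ≤ 83 gives 39k ≤ 55, so k ≤ 1.
k = 1 is achieved by 1 value at 46 and 3 at 7, total 67; add 16 to one value (staying below 46) to reach 83.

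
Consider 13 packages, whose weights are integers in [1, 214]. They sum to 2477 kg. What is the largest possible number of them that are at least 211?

11

With k values at 211 or above and the rest at least 1, the sum is at least 13 + 210k.
Since the sum is 2477, we need 210k ≤ 2464, i.e. k ≤ 11.
k = 11 is achieved by 11 values at 211 and 2 at 1, total 2323; add 154 to one value (staying below 211) to reach 2477.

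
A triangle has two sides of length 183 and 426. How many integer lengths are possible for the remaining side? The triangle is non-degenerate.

The triangle inequality gives |183 − 426| < c < 183 + 426, i.e. 243 < c < 609.
So c can be any integer from 244 to 608: 365 values.

365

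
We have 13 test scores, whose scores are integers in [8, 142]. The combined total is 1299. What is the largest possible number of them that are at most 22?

Each value at 22 or below falls at least 142 − 22 = 120 short of the ceiling 142.
The ceiling total is 13 × 142 = 1846, and we need 1299, so at most ⌊(1846 − 1299)/120⌋ = 4 can be that low.
k = 4 is achieved by 4 values at 22 and 9 at 142, total 1366; lower one of the 142's by 67 (still > 22) to reach 1299.

4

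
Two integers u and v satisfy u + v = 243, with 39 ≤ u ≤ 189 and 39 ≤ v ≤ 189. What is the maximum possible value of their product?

uv = u(243 − u) is maximized when u is as near 243/2 as the bounds allow.
Taking u = 121 and v = 122 (both in [39, 189]) gives uv = 14762.

14762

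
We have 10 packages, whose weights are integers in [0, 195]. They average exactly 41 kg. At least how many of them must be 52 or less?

3

The total is 10 × 41 = 410.
Let j be the number exceeding 52. Then the total is ≥ 53·j + 0·(10 − j) = 0 + 53j.
So 53j ≤ 410 and j ≤ 7; hence at least 10 − 7 = 3 are ≤ 52.
Exactly 3 works: 3 values at 0 and 7 at 53 total 371; raise one of the low values by 39 (still ≤ 52) to hit 410.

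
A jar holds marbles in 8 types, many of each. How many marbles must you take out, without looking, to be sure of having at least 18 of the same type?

You could draw 17 of every type without reaching 18 of any — 136 in all.
One more forces 18 of some type, so 136 + 1 = 137.

137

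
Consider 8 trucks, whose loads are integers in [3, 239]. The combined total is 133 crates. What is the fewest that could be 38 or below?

5

If only k of them are at most 38, the other 8 − k are at least 39, so the total is at least (8 − k)·39 + k·3.
This is ≤ 133, so (8 − k)·39 + 3k ≤ 133, which gives k ≥ 5.
Exactly 5 works: 5 values at 3 and 3 at 39 total 132; raise one of the low values by 1 (still ≤ 38) to hit 133.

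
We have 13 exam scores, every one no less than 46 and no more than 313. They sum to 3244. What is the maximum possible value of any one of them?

To make one score as large as possible, make the other 12 as small as possible.
The other 12 contribute at least 12 × 46 = 552, leaving at most 3244 − 552 = 2692.
But each score is capped at 313, so the maximum is 313.
Achievable: one at 313 and the other 12 totalling 2931, which fits since 12 × 46 ≤ 2931 ≤ 12 × 313.

313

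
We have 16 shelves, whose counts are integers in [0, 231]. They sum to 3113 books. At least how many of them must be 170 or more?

Each value short of 170 is at most 169, costing at least 231 − 169 = 62 against the maximum total of 3696.
We can afford to lose at most 3696 − 3113 = 583, so at most ⌊583/62⌋ = 9 fall short, and at least 7 are ≥ 170.
Exactly 7 works: 7 values at 231 and 9 at 169 total 3138; lower one of the high values by 25 (still ≥ 170) to hit 3113.

7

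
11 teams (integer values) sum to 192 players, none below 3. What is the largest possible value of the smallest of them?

17

The average is 192/11 < 18, so some value is ≤ 17.
Achievable: 6 of them at 17 and 5 at 18 total 192.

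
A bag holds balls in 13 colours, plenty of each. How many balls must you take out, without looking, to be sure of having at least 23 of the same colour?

In the worst case you draw 22 of each of the 13 colours: 13 × 22 = 286.
One more forces 23 of some colour, so 286 + 1 = 287.

287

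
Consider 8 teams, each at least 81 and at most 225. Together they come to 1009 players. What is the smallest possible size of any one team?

Minimizing one value means maximizing the remaining 7.
The other 7 can take up 7 × 225 = 1575 ≥ 1009 − 81, so one team can sit at its floor of 81.
Achievable: one at 81 and the other 7 totalling 928, which fits since 7 × 81 ≤ 928 ≤ 7 × 225.

81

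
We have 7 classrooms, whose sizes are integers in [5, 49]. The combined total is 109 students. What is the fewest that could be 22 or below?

3

Let j be the number exceeding 22. Then the total is ≥ 23·j + 5·(7 − j) = 35 + 18j.
So 18j ≤ 74 and j ≤ 4; hence at least 7 − 4 = 3 are ≤ 22.
Exactly 3 works: 3 values at 5 and 4 at 23 total 107; raise one of the low values by 2 (still ≤ 22) to hit 109.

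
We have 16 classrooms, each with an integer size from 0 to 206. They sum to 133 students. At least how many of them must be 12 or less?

If only k of them are at most 12, the other 16 − k are at least 13, so the total is at least (16 − k)·13 + k·0.
This is ≤ 133, so (16 − k)·13 + 0k ≤ 133, which gives k ≥ 6.
Exactly 6 works: 6 values at 0 and 10 at 13 total 130; raise one of the low values by 3 (still ≤ 12) to hit 133.

6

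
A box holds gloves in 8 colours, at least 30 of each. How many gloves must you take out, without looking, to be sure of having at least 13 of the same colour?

97

You could draw 12 of every colour without reaching 13 of any — 96 in all.
One more forces 13 of some colour, so 96 + 1 = 97.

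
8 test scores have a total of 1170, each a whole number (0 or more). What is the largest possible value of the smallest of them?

The average is 1170/8 < 147, so some value is ≤ 146.
Equality holds with 6 values of 146 and 2 values of 147.

146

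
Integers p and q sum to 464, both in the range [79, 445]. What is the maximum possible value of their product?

With p + q fixed, pq peaks when the two are closest together.
Taking p = 232 and q = 232 (both in [79, 445]) gives pq = 53824.

53824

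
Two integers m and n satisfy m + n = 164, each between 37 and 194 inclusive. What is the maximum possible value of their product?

6724

mn = m(164 − m) is maximized when m is as near 164/2 as the bounds allow.
Taking m = 82 and n = 82 (both in [37, 194]) gives mn = 6724.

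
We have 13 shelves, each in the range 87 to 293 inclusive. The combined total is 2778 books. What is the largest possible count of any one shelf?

To make one shelf as large as possible, make the other 12 as small as possible.
The other 12 contribute at least 12 × 87 = 1044, leaving at most 2778 − 1044 = 1734.
But each shelf is capped at 293, so the maximum is 293.
Achievable: one at 293 and the other 12 totalling 2485, which fits since 12 × 87 ≤ 2485 ≤ 12 × 293.

293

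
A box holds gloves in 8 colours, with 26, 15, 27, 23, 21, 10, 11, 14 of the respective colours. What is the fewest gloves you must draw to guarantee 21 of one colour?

In the worst case you take as many as possible of each colour without reaching 21: 20 + 15 + 20 + 20 + 20 + 10 + 11 + 14 = 130.
The next one must give 21 of some colour, so 130 + 1 = 131.

131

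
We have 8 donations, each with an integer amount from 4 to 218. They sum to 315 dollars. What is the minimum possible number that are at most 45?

Each value above 45 is at least 46, contributing at least 46 − 4 = 42 above the floor 4.
The sum exceeds the floor total 32 by 283, so at most ⌊283/42⌋ = 6 exceed 45, and at least 2 are ≤ 45.
Exactly 2 works: 2 values at 4 and 6 at 46 total 284; raise one of the low values by 31 (still ≤ 45) to hit 315.

2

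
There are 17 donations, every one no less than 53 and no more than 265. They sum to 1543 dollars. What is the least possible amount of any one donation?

Minimizing one value means maximizing the remaining 16.
The other 16 can take up 16 × 265 = 4240 ≥ 1543 − 53, so one donation can sit at its floor of 53.
Achievable: one at 53 and the other 16 totalling 1490, which fits since 16 × 53 ≤ 1490 ≤ 16 × 265.

53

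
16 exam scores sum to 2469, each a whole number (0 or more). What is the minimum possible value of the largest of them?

Some value must be at least ⌈2469/16⌉ = 155, since 16 × 154 = 2464 < 2469.
Taking 11 copies of 154 and 5 copies of 155 gives exactly 2469, so 155 is attained.

155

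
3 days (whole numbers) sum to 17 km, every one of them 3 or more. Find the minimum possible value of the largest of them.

6

The average is 17/3 > 5, so not all 3 can be 5 or less; the largest is ≥ 6.
Achievable: 2 of them at 6 and 1 at 5 total 17.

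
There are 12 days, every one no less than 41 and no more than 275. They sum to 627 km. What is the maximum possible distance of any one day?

176

To make one day as large as possible, make the other 11 as small as possible.
The other 11 contribute at least 11 × 41 = 451, leaving at most 627 − 451 = 176.
Since 176 ≤ 275, this is achievable: one at 176 and 11 at 41.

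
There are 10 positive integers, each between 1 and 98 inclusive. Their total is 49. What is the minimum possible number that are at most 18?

Each value above 18 is at least 19, contributing at least 19 − 1 = 18 above the floor 1.
The sum exceeds the floor total 10 by 39, so at most ⌊39/18⌋ = 2 exceed 18, and at least 8 are ≤ 18.
Exactly 8 works: 8 values at 1 and 2 at 19 total 46; raise one of the low values by 3 (still ≤ 18) to hit 49.

8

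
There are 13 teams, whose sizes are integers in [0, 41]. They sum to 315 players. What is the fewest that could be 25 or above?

Each value short of 25 is at most 24, costing at least 41 − 24 = 17 against the maximum total of 533.
We can afford to lose at most 533 − 315 = 218, so at most ⌊218/17⌋ = 12 fall short, and at least 1 are ≥ 25.
Exactly 1 works: 1 value at 41 and 12 at 24 total 329; lower one of the high values by 14 (still ≥ 25) to hit 315.

1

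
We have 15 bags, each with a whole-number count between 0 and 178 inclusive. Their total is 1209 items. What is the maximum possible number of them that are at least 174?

Suppose k of them are at least 174. Those contribute at least 174 each and the other 15 − k at least 0 each.
So the total is at least 174k + 0(15 − k) = 0 + 174k. This must be ≤ 1209, giving k ≤ 6.
k = 6 is achieved by 6 values at 174 and 9 at 0, total 1044; add 165 to one value (staying below 174) to reach 1209.

6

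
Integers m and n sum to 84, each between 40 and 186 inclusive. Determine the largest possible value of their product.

For a fixed sum, the product mn is largest when m and n are as close as possible.
Taking m = 42 and n = 42 (both in [40, 186]) gives mn = 1764.

1764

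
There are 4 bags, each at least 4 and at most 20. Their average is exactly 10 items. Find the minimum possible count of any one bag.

4

Minimizing one value means maximizing the remaining 3.
The total is 4 × 10 = 40.
The other 3 can take up 3 × 20 = 60 ≥ 40 − 4, so one bag can sit at its floor of 4.
Achievable: one at 4 and the other 3 totalling 36, which fits since 3 × 4 ≤ 36 ≤ 3 × 20.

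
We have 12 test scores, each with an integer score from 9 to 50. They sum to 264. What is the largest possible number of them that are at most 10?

Suppose k of them are at most 10. Those contribute at most 10 each and the rest at most 50 each.
So the total is at most 10k + 50(12 − k) = 600 − 40k. This must still be ≥ 264, so k ≤ 8.
k = 8 is achieved by 8 values at 10 and 4 at 50, total 280; lower one of the 50's by 16 (still > 10) to reach 264.

8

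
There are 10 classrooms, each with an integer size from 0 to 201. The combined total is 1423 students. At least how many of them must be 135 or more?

Suppose at most 10 − j of them reach 135; then j values are ≤ 134 and the rest ≤ 201.
The total is then ≤ 134·j + 201·(10 − j) = 2010 − 67j. For this to be ≥ 1423 we need j ≤ 8, so at least 10 − 8 = 2 must reach 135.
Exactly 2 works: 2 values at 201 and 8 at 134 total 1474; lower one of the high values by 51 (still ≥ 135) to hit 1423.

2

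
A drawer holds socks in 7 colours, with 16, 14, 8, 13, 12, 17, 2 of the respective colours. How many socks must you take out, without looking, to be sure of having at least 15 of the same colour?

In the worst case you take as many as possible of each colour without reaching 15: 14 + 14 + 8 + 13 + 12 + 14 + 2 = 77.
The next one must give 15 of some colour, so 77 + 1 = 78.

78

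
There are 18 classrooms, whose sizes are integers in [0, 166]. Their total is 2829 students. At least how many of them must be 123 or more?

15

Suppose at most 18 − j of them reach 123; then j values are ≤ 122 and the rest ≤ 166.
The total is then ≤ 122·j + 166·(18 − j) = 2988 − 44j. For this to be ≥ 2829 we need j ≤ 3, so at least 18 − 3 = 15 must reach 123.
Exactly 15 works: 15 values at 166 and 3 at 122 total 2856; lower one of the high values by 27 (still ≥ 123) to hit 2829.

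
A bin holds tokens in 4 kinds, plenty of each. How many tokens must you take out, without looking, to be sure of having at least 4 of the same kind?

You could draw 3 of every kind without reaching 4 of any — 12 in all.
One more forces 4 of some kind, so 12 + 1 = 13.

13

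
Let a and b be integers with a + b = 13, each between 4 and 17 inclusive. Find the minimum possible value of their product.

36

For a fixed sum, ab is smallest when a and b are as far apart as possible.
At the endpoint a = 4, b = 13 − 4 = 9, so ab = 4 × 9 = 36.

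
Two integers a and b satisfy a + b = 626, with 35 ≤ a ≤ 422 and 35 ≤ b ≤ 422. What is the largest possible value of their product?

ab = a(626 − a) is maximized when a is as near 626/2 as the bounds allow.
Taking a = 313 and b = 313 (both in [35, 422]) gives ab = 97969.

97969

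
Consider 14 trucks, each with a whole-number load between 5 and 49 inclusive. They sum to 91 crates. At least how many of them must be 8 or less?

9

Let j be the number exceeding 8. Then the total is ≥ 9·j + 5·(14 − j) = 70 + 4j.
So 4j ≤ 21 and j ≤ 5; hence at least 14 − 5 = 9 are ≤ 8.
Exactly 9 works: 9 values at 5 and 5 at 9 total 90; raise one of the low values by 1 (still ≤ 8) to hit 91.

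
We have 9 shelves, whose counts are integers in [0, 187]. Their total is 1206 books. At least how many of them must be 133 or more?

1

Each value short of 133 is at most 132, costing at least 187 − 132 = 55 against the maximum total of 1683.
We can afford to lose at most 1683 − 1206 = 477, so at most ⌊477/55⌋ = 8 fall short, and at least 1 are ≥ 133.
Exactly 1 works: 1 value at 187 and 8 at 132 total 1243; lower one of the high values by 37 (still ≥ 133) to hit 1206.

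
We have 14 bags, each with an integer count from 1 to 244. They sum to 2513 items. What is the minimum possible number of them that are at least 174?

If only k of them are at least 174, the other 14 − k are at most 173, so the total is at most k·244 + (14 − k)·173.
This must reach 2513, so k·244 + (14 − k)·173 ≥ 2513, giving k ≥ 2.
Exactly 2 works: 2 values at 244 and 12 at 173 total 2564; lower one of the high values by 51 (still ≥ 174) to hit 2513.

2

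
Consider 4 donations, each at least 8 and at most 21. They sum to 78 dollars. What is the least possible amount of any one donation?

To make one donation as small as possible, make the other 3 as large as possible.
The other 3 contribute at most 3 × 21 = 63, leaving at least 78 − 63 = 15.
Since 15 ≥ 8, this is achievable: one at 15 and 3 at 21.

15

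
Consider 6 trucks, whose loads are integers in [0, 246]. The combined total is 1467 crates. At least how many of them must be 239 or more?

5

Each value short of 239 is at most 238, costing at least 246 − 238 = 8 against the maximum total of 1476.
We can afford to lose at most 1476 − 1467 = 9, so at most ⌊9/8⌋ = 1 fall short, and at least 5 are ≥ 239.
Exactly 5 works: 5 values at 246 and 1 at 238 total 1468; lower one of the high values by 1 (still ≥ 239) to hit 1467.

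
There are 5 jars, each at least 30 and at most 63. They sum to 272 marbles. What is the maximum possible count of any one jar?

63

Maximizing one value means minimizing the remaining 4.
The other 4 contribute at least 4 × 30 = 120, leaving at most 272 − 120 = 152.
But each jar is capped at 63, so the maximum is 63.
Achievable: one at 63 and the other 4 totalling 209, which fits since 4 × 30 ≤ 209 ≤ 4 × 63.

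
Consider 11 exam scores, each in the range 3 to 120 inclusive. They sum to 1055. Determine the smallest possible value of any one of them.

3

Minimizing one value means maximizing the remaining 10.
The other 10 can take up 10 × 120 = 1200 ≥ 1055 − 3, so one score can sit at its floor of 3.
Achievable: one at 3 and the other 10 totalling 1052, which fits since 10 × 3 ≤ 1052 ≤ 10 × 120.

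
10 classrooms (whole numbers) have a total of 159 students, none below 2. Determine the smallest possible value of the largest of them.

The 10 values sum to 159, so their maximum is at least ⌈159/10⌉ = 16.
Equality holds with 9 values of 16 and 1 value of 15.

16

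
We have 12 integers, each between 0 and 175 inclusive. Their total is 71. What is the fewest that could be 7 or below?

4

Let j be the number exceeding 7. Then the total is ≥ 8·j + 0·(12 − j) = 0 + 8j.
So 8j ≤ 71 and j ≤ 8; hence at least 12 − 8 = 4 are ≤ 7.
Exactly 4 works: 4 values at 0 and 8 at 8 total 64; raise one of the low values by 7 (still ≤ 7) to hit 71.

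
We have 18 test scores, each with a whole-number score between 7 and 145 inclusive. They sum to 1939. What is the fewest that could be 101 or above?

Each value short of 101 is at most 100, costing at least 145 − 100 = 45 against the maximum total of 2610.
We can afford to lose at most 2610 − 1939 = 671, so at most ⌊671/45⌋ = 14 fall short, and at least 4 are ≥ 101.
Exactly 4 works: 4 values at 145 and 14 at 100 total 1980; lower one of the high values by 41 (still ≥ 101) to hit 1939.

4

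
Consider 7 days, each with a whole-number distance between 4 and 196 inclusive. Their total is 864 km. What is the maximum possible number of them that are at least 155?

5

If k of the values are ≥ 155, the total is ≥ 155k + 4(7 − k).
Setting 155k + 4(7 − k) ≤ 864 gives 151k ≤ 836, so k ≤ 5.
k = 5 is achieved by 5 values at 155 and 2 at 4, total 783; add 81 to one value (staying below 155) to reach 864.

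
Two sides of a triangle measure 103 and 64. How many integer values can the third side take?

The triangle inequality gives |103 − 64| < c < 103 + 64, i.e. 39 < c < 167.
So c can be any integer from 40 to 166: 127 values.

127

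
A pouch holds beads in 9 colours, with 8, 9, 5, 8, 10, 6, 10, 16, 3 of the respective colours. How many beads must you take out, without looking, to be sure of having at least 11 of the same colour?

70

In the worst case you take as many as possible of each colour without reaching 11: 8 + 9 + 5 + 8 + 10 + 6 + 10 + 10 + 3 = 69.
The next one must give 11 of some colour, so 69 + 1 = 70.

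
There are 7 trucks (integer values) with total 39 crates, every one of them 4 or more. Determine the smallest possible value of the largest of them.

Some value must be at least ⌈39/7⌉ = 6, since 7 × 5 = 35 < 39.
Taking 3 copies of 5 and 4 copies of 6 gives exactly 39, so 6 is attained.

6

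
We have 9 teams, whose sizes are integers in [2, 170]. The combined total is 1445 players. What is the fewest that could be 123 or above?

If only k of them are at least 123, the other 9 − k are at most 122, so the total is at most k·170 + (9 − k)·122.
This must reach 1445, so k·170 + (9 − k)·122 ≥ 1445, giving k ≥ 8.
Exactly 8 works: 8 values at 170 and 1 at 122 total 1482; lower one of the high values by 37 (still ≥ 123) to hit 1445.

8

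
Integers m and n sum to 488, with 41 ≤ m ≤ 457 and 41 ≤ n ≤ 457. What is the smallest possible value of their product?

18327

mn = m(488 − m) is concave in m, so over [41, 447] it is minimized at an endpoint.
The extreme feasible split is m = 41, n = 447, giving mn = 18327.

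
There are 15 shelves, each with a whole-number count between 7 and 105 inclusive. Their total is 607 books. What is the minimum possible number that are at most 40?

1

Let j be the number exceeding 40. Then the total is ≥ 41·j + 7·(15 − j) = 105 + 34j.
So 34j ≤ 502 and j ≤ 14; hence at least 15 − 14 = 1 are ≤ 40.
Exactly 1 works: 1 value at 7 and 14 at 41 total 581; raise one of the low values by 26 (still ≤ 40) to hit 607.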